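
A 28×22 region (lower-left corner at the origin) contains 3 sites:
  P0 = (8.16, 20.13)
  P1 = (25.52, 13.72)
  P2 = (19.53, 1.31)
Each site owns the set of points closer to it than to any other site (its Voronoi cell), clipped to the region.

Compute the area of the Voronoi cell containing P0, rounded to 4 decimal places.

Area of P0's cell: 245.3118

1. box [0,28]×[0,22]: [(0, 0) (28, 0) (28, 22) (0, 22)]
2. ⊥bis P0·P1 via (16.84,16.925): [(0, 0) (10.5906, 0) (18.7139, 22) (0, 22)]  |A|=322.3496
3. ⊥bis P0·P2 via (13.845,10.72): [(0, 2.3556) (14.751, 11.2673) (18.7139, 22) (0, 22)]  |A|=245.3118
4. canonical 4-gon: [(0, 2.3556) (14.751, 11.2673) (18.7139, 22) (0, 22)]
5. shoelace: 245.3118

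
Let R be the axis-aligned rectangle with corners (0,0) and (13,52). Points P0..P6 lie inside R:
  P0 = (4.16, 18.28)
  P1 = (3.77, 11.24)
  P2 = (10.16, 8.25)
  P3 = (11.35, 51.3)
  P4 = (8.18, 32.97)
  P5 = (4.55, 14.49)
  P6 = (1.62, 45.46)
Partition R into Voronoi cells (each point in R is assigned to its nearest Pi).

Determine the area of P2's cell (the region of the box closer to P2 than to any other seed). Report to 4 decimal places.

1. box [0,13]×[0,52]: [(0, 0) (13, 0) (13, 52) (0, 52)]
2. ⊥bis P2·P0 via (7.16,13.265): [(0, 8.9818) (0, 0) (13, 0) (13, 16.7585)]  |A|=167.3124
3. ⊥bis P2·P1 via (6.965,9.745): [(9.1765, 14.4713) (2.4051, 0) (13, 0) (13, 16.7585)]  |A|=108.6986
4. ⊥bis P2·P3 via (10.755,29.775): [(9.1765, 14.4713) (2.4051, 0) (13, 0) (13, 16.7585)]  |A|=108.6986
5. ⊥bis P2·P4 via (9.17,20.61): [(9.1765, 14.4713) (2.4051, 0) (13, 0) (13, 16.7585)]  |A|=108.6986
6. ⊥bis P2·P5 via (7.355,11.37): [(7.9943, 11.9448) (2.4051, 0) (13, 0) (13, 16.4451)]  |A|=104.4361
7. ⊥bis P2·P6 via (5.89,26.855): [(7.9943, 11.9448) (2.4051, 0) (13, 0) (13, 16.4451)]  |A|=104.4361
8. canonical 4-gon: [(7.9943, 11.9448) (2.4051, 0) (13, 0) (13, 16.4451)]
9. shoelace: 104.4361

Area of P2's cell: 104.4361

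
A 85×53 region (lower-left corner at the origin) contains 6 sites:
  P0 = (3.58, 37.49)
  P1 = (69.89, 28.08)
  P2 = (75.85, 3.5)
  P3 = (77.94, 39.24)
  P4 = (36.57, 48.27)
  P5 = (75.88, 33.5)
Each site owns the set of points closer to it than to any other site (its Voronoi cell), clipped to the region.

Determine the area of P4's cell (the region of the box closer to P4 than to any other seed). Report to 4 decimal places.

1. box [0,85]×[0,53]: [(0, 0) (85, 0) (85, 53) (0, 53)]
2. ⊥bis P4·P0 via (20.075,42.88): [(34.0867, 0) (85, 0) (85, 53) (16.7681, 53)]  |A|=3157.3466
3. ⊥bis P4·P1 via (53.23,38.175): [(32.6894, 4.2763) (62.2131, 53) (16.7681, 53)]  |A|=1107.1228
4. ⊥bis P4·P2 via (56.21,25.885): [(32.4424, 5.032) (33.9473, 6.3523) (62.2131, 53) (16.7681, 53)]  |A|=1106.3913
5. ⊥bis P4·P3 via (57.255,43.755): [(32.4424, 5.032) (33.9473, 6.3523) (57.6175, 45.4158) (59.2729, 53) (16.7681, 53)]  |A|=1095.2419
6. ⊥bis P4·P5 via (56.225,40.885): [(32.4424, 5.032) (33.9473, 6.3523) (57.6175, 45.4158) (59.2729, 53) (16.7681, 53)]  |A|=1095.2419
7. canonical 5-gon: [(32.4424, 5.032) (33.9473, 6.3523) (57.6175, 45.4158) (59.2729, 53) (16.7681, 53)]
8. shoelace: 1095.2419

Area of P4's cell: 1095.2419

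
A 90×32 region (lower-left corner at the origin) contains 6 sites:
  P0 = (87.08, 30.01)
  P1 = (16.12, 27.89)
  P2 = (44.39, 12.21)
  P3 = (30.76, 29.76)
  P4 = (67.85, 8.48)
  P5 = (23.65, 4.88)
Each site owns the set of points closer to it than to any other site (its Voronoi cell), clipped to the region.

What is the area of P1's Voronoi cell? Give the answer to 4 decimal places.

1. box [0,90]×[0,32]: [(0, 0) (90, 0) (90, 32) (0, 32)]
2. ⊥bis P1·P0 via (51.6,28.95): [(0, 0) (52.4649, 0) (51.5089, 32) (0, 32)]  |A|=1663.5806
3. ⊥bis P1·P2 via (30.255,20.05): [(0, 0) (19.1342, 0) (36.8831, 32) (0, 32)]  |A|=896.2772
4. ⊥bis P1·P3 via (23.44,28.825): [(0, 0) (19.1342, 0) (25.6267, 11.7055) (23.0345, 32) (0, 32)]  |A|=755.7516
5. ⊥bis P1·P4 via (41.985,18.185): [(0, 0) (19.1342, 0) (25.6267, 11.7055) (23.0345, 32) (0, 32)]  |A|=755.7516
6. ⊥bis P1·P5 via (19.885,16.385): [(0, 9.8777) (24.8226, 18.0008) (23.0345, 32) (0, 32)]  |A|=435.7987
7. canonical 4-gon: [(0, 9.8777) (24.8226, 18.0008) (23.0345, 32) (0, 32)]
8. shoelace: 435.7987

Area of P1's cell: 435.7987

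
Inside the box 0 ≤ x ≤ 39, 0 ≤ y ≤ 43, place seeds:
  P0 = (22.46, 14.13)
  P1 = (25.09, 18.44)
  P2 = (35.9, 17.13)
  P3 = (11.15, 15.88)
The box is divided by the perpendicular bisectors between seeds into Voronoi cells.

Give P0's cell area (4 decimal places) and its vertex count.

Area of P0's cell: 249.0529 (4 vertices)

1. box [0,39]×[0,43]: [(0, 0) (39, 0) (39, 43) (0, 43)]
2. ⊥bis P0·P1 via (23.775,16.285): [(0, 30.7927) (0, 0) (39, 0) (39, 6.9946)]  |A|=736.8521
3. ⊥bis P0·P2 via (29.18,15.63): [(29.863, 12.57) (0, 30.7927) (0, 0) (32.6688, 0)]  |A|=665.106
4. ⊥bis P0·P3 via (16.805,15.005): [(29.863, 12.57) (17.5873, 20.0608) (14.4833, 0) (32.6688, 0)]  |A|=249.0529
5. canonical 4-gon: [(29.863, 12.57) (17.5873, 20.0608) (14.4833, 0) (32.6688, 0)]
6. shoelace: 249.0529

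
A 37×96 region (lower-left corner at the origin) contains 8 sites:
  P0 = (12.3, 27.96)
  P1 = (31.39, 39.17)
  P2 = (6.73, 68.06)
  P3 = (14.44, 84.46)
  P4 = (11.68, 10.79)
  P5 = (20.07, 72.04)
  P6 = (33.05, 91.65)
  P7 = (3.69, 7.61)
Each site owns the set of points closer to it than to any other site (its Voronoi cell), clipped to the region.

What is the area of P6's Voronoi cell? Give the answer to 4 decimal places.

Area of P6's cell: 228.3637

1. box [0,37]×[0,96]: [(0, 0) (37, 0) (37, 96) (0, 96)]
2. ⊥bis P6·P0 via (22.675,59.805): [(0, 67.1924) (37, 55.138) (37, 96) (0, 96)]  |A|=1288.8875
3. ⊥bis P6·P1 via (32.22,65.41): [(0, 67.1924) (2.5948, 66.3471) (37, 65.2588) (37, 96) (0, 96)]  |A|=1114.7825
4. ⊥bis P6·P2 via (19.89,79.855): [(32.8547, 65.3899) (37, 65.2588) (37, 96) (5.4196, 96)]  |A|=547.0546
5. ⊥bis P6·P3 via (23.745,88.055): [(32.2342, 66.0822) (32.8547, 65.3899) (37, 65.2588) (37, 96) (20.6754, 96)]  |A|=318.8445
6. ⊥bis P6·P4 via (22.365,51.22): [(32.2342, 66.0822) (32.8547, 65.3899) (37, 65.2588) (37, 96) (20.6754, 96)]  |A|=318.8445
7. ⊥bis P6·P5 via (26.56,81.845): [(26.0014, 82.2147) (37, 74.9347) (37, 96) (20.6754, 96)]  |A|=228.3637
8. ⊥bis P6·P7 via (18.37,49.63): [(26.0014, 82.2147) (37, 74.9347) (37, 96) (20.6754, 96)]  |A|=228.3637
9. canonical 4-gon: [(26.0014, 82.2147) (37, 74.9347) (37, 96) (20.6754, 96)]
10. shoelace: 228.3637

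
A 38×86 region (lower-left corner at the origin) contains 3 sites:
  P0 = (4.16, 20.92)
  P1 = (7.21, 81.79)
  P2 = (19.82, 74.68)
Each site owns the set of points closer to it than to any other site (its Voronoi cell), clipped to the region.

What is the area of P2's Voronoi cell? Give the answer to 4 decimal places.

1. box [0,38]×[0,86]: [(0, 0) (38, 0) (38, 86) (0, 86)]
2. ⊥bis P2·P0 via (11.99,47.8): [(0, 51.2926) (38, 40.2234) (38, 86) (0, 86)]  |A|=1529.1951
3. ⊥bis P2·P1 via (13.515,78.235): [(0, 54.2654) (0, 51.2926) (38, 40.2234) (38, 86) (17.8932, 86)]  |A|=1245.2779
4. canonical 5-gon: [(0, 54.2654) (0, 51.2926) (38, 40.2234) (38, 86) (17.8932, 86)]
5. shoelace: 1245.2779

Area of P2's cell: 1245.2779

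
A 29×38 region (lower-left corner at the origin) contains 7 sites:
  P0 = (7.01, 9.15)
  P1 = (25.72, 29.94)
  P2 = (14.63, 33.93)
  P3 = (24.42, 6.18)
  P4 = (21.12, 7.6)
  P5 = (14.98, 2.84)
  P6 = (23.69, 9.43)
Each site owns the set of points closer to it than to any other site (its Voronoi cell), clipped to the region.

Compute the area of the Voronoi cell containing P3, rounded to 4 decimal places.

Area of P3's cell: 59.8896

1. box [0,29]×[0,38]: [(0, 0) (29, 0) (29, 38) (0, 38)]
2. ⊥bis P3·P0 via (15.715,7.665): [(14.4074, 0) (29, 0) (29, 38) (20.8899, 38)]  |A|=431.3511
3. ⊥bis P3·P1 via (25.07,18.06): [(17.5584, 18.471) (14.4074, 0) (29, 0) (29, 17.845)]  |A|=236.8572
4. ⊥bis P3·P2 via (19.525,20.055): [(17.5584, 18.471) (14.4074, 0) (29, 0) (29, 17.845)]  |A|=236.8572
5. ⊥bis P3·P4 via (22.77,6.89): [(27.5188, 17.926) (19.8052, 0) (29, 0) (29, 17.845)]  |A|=95.6287
6. ⊥bis P3·P5 via (19.7,4.51): [(27.5188, 17.926) (20.6232, 1.9008) (21.2957, 0) (29, 0) (29, 17.845)]  |A|=94.2121
7. ⊥bis P3·P6 via (24.055,7.805): [(23.0684, 7.5834) (20.6232, 1.9008) (21.2957, 0) (29, 0) (29, 8.9157)]  |A|=59.8896
8. canonical 5-gon: [(23.0684, 7.5834) (20.6232, 1.9008) (21.2957, 0) (29, 0) (29, 8.9157)]
9. shoelace: 59.8896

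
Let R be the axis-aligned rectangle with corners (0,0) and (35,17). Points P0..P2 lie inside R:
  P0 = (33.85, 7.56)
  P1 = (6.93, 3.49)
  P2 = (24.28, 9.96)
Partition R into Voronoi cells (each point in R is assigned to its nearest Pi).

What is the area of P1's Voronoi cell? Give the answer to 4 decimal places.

1. box [0,35]×[0,17]: [(0, 0) (35, 0) (35, 17) (0, 17)]
2. ⊥bis P1·P0 via (20.39,5.525): [(0, 0) (21.2253, 0) (18.6551, 17) (0, 17)]  |A|=338.9836
3. ⊥bis P1·P2 via (15.605,6.725): [(0, 0) (18.1128, 0) (11.7733, 17) (0, 17)]  |A|=254.0324
4. canonical 4-gon: [(0, 0) (18.1128, 0) (11.7733, 17) (0, 17)]
5. shoelace: 254.0324

Area of P1's cell: 254.0324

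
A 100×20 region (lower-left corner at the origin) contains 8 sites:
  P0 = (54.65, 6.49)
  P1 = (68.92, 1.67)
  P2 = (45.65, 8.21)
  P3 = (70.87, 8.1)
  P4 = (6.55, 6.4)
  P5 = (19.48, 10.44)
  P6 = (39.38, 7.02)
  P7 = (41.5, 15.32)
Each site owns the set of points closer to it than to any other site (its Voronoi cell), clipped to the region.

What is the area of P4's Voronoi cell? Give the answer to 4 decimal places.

1. box [0,100]×[0,20]: [(0, 0) (100, 0) (100, 20) (0, 20)]
2. ⊥bis P4·P0 via (30.6,6.445): [(0, 0) (30.6121, 0) (30.5746, 20) (0, 20)]  |A|=611.867
3. ⊥bis P4·P1 via (37.735,4.035): [(0, 0) (30.6121, 0) (30.5746, 20) (0, 20)]  |A|=611.867
4. ⊥bis P4·P2 via (26.1,7.305): [(0, 0) (26.4382, 0) (25.5123, 20) (0, 20)]  |A|=519.5049
5. ⊥bis P4·P3 via (38.71,7.25): [(0, 0) (26.4382, 0) (25.5123, 20) (0, 20)]  |A|=519.5049
6. ⊥bis P4·P5 via (13.015,8.42): [(0, 0) (15.6458, 0) (9.3968, 20) (0, 20)]  |A|=250.4265
7. ⊥bis P4·P6 via (22.965,6.71): [(0, 0) (15.6458, 0) (9.3968, 20) (0, 20)]  |A|=250.4265
8. ⊥bis P4·P7 via (24.025,10.86): [(0, 0) (15.6458, 0) (9.3968, 20) (0, 20)]  |A|=250.4265
9. canonical 4-gon: [(0, 0) (15.6458, 0) (9.3968, 20) (0, 20)]
10. shoelace: 250.4265

Area of P4's cell: 250.4265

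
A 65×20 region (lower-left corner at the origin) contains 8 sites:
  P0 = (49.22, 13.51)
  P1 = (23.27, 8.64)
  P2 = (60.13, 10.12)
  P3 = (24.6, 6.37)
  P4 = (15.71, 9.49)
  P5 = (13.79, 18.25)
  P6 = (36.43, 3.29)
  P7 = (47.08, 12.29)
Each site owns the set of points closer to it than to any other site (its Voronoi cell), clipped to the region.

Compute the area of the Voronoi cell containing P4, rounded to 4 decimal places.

1. box [0,65]×[0,20]: [(0, 0) (65, 0) (65, 20) (0, 20)]
2. ⊥bis P4·P0 via (32.465,11.5): [(0, 0) (33.8446, 0) (31.4453, 20) (0, 20)]  |A|=652.8989
3. ⊥bis P4·P1 via (19.49,9.065): [(0, 0) (18.4708, 0) (20.7195, 20) (0, 20)]  |A|=391.9025
4. ⊥bis P4·P2 via (37.92,9.805): [(0, 0) (18.4708, 0) (20.7195, 20) (0, 20)]  |A|=391.9025
5. ⊥bis P4·P3 via (20.155,7.93): [(0, 0) (17.3719, 0) (18.9888, 4.607) (20.7195, 20) (0, 20)]  |A|=389.3713
6. ⊥bis P4·P5 via (14.75,13.87): [(0, 10.6371) (0, 0) (17.3719, 0) (18.9888, 4.607) (20.1637, 15.0566)]  |A|=243.7636
7. ⊥bis P4·P6 via (26.07,6.39): [(0, 10.6371) (0, 0) (17.3719, 0) (18.9888, 4.607) (20.1637, 15.0566)]  |A|=243.7636
8. ⊥bis P4·P7 via (31.395,10.89): [(0, 10.6371) (0, 0) (17.3719, 0) (18.9888, 4.607) (20.1637, 15.0566)]  |A|=243.7636
9. canonical 5-gon: [(0, 10.6371) (0, 0) (17.3719, 0) (18.9888, 4.607) (20.1637, 15.0566)]
10. shoelace: 243.7636

Area of P4's cell: 243.7636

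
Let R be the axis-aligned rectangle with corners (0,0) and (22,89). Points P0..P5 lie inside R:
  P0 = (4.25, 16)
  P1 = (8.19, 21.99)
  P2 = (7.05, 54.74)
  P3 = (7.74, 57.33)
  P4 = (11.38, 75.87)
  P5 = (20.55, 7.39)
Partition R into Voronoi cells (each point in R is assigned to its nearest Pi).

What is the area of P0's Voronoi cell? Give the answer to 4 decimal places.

Area of P0's cell: 201.6292

1. box [0,22]×[0,89]: [(0, 0) (22, 0) (22, 89) (0, 89)]
2. ⊥bis P0·P1 via (6.22,18.995): [(0, 23.0863) (0, 0) (22, 0) (22, 8.6155)]  |A|=348.7196
3. ⊥bis P0·P2 via (5.65,35.37): [(0, 23.0863) (0, 0) (22, 0) (22, 8.6155)]  |A|=348.7196
4. ⊥bis P0·P3 via (5.995,36.665): [(0, 23.0863) (0, 0) (22, 0) (22, 8.6155)]  |A|=348.7196
5. ⊥bis P0·P4 via (7.815,45.935): [(0, 23.0863) (0, 0) (22, 0) (22, 8.6155)]  |A|=348.7196
6. ⊥bis P0·P5 via (12.4,11.695): [(13.6682, 14.0959) (0, 23.0863) (0, 0) (6.2225, 0)]  |A|=201.6292
7. canonical 4-gon: [(13.6682, 14.0959) (0, 23.0863) (0, 0) (6.2225, 0)]
8. shoelace: 201.6292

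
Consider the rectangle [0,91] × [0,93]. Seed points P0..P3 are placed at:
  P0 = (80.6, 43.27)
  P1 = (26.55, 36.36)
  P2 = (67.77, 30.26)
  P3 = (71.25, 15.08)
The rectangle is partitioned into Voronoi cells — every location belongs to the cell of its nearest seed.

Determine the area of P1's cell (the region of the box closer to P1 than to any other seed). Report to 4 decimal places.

1. box [0,91]×[0,93]: [(0, 0) (91, 0) (91, 93) (0, 93)]
2. ⊥bis P1·P0 via (53.575,39.815): [(0, 0) (58.6651, 0) (46.7756, 93) (0, 93)]  |A|=4902.9934
3. ⊥bis P1·P2 via (47.16,33.31): [(0, 0) (42.2306, 0) (51.0479, 59.582) (46.7756, 93) (0, 93)]  |A|=4413.3915
4. ⊥bis P1·P3 via (48.9,25.72): [(0, 0) (36.6557, 0) (44.7453, 16.9927) (51.0479, 59.582) (46.7756, 93) (0, 93)]  |A|=4366.0251
5. canonical 6-gon: [(0, 0) (36.6557, 0) (44.7453, 16.9927) (51.0479, 59.582) (46.7756, 93) (0, 93)]
6. shoelace: 4366.0251

Area of P1's cell: 4366.0251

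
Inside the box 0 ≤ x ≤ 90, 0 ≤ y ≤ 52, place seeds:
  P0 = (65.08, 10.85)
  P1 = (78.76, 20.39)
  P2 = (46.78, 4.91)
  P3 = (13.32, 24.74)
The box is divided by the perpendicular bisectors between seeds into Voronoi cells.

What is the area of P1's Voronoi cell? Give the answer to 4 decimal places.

Area of P1's cell: 1315.2012

1. box [0,90]×[0,52]: [(0, 0) (90, 0) (90, 52) (0, 52)]
2. ⊥bis P1·P0 via (71.92,15.62): [(82.8129, 0) (90, 0) (90, 52) (46.5497, 52)]  |A|=1316.5716
3. ⊥bis P1·P2 via (62.77,12.65): [(82.8129, 0) (90, 0) (90, 52) (46.5497, 52)]  |A|=1316.5716
4. ⊥bis P1·P3 via (46.04,22.565): [(47.8707, 50.1058) (82.8129, 0) (90, 0) (90, 52) (47.9966, 52)]  |A|=1315.2012
5. canonical 5-gon: [(47.8707, 50.1058) (82.8129, 0) (90, 0) (90, 52) (47.9966, 52)]
6. shoelace: 1315.2012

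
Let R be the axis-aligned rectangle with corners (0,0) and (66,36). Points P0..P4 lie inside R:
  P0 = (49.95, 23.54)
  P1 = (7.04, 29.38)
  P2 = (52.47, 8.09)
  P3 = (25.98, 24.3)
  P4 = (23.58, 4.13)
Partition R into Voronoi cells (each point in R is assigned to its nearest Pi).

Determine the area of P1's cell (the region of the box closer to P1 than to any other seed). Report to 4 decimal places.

1. box [0,66]×[0,36]: [(0, 0) (66, 0) (66, 36) (0, 36)]
2. ⊥bis P1·P0 via (28.495,26.46): [(0, 0) (24.8938, 0) (29.7934, 36) (0, 36)]  |A|=984.3697
3. ⊥bis P1·P2 via (29.755,18.735): [(0, 0) (20.9752, 0) (26.4976, 11.7842) (29.7934, 36) (0, 36)]  |A|=961.2805
4. ⊥bis P1·P3 via (16.51,26.84): [(0, 0) (9.3111, 0) (18.9669, 36) (0, 36)]  |A|=509.0031
5. ⊥bis P1·P4 via (15.31,16.755): [(0, 6.7262) (13.4843, 15.5591) (18.9669, 36) (0, 36)]  |A|=391.2182
6. canonical 4-gon: [(0, 6.7262) (13.4843, 15.5591) (18.9669, 36) (0, 36)]
7. shoelace: 391.2182

Area of P1's cell: 391.2182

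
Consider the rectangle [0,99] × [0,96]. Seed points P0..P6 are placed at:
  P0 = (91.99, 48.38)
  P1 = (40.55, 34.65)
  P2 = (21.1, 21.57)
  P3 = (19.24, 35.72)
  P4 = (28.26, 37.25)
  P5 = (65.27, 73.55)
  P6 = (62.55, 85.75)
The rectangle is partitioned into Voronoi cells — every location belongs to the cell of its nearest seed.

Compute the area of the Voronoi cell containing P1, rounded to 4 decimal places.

1. box [0,99]×[0,96]: [(0, 0) (99, 0) (99, 96) (0, 96)]
2. ⊥bis P1·P0 via (66.27,41.515): [(0, 0) (77.3509, 0) (51.7273, 96) (0, 96)]  |A|=6195.7507
3. ⊥bis P1·P2 via (30.825,28.11): [(0, 73.9469) (49.7288, 0) (77.3509, 0) (51.7273, 96) (0, 96)]  |A|=4357.1064
4. ⊥bis P1·P3 via (29.895,35.185): [(29.6291, 29.8884) (49.7288, 0) (77.3509, 0) (51.7273, 96) (32.9486, 96)]  |A|=2941.2573
5. ⊥bis P1·P4 via (34.405,35.95): [(32.2866, 25.9366) (49.7288, 0) (77.3509, 0) (51.7273, 96) (47.1088, 96)]  |A|=2350.793
6. ⊥bis P1·P5 via (52.91,54.1): [(39.9826, 62.315) (32.2866, 25.9366) (49.7288, 0) (77.3509, 0) (64.9537, 46.4465)]  |A|=1759.2472
7. ⊥bis P1·P6 via (51.55,60.2): [(39.9826, 62.315) (32.2866, 25.9366) (49.7288, 0) (77.3509, 0) (64.9537, 46.4465)]  |A|=1759.2472
8. canonical 5-gon: [(39.9826, 62.315) (32.2866, 25.9366) (49.7288, 0) (77.3509, 0) (64.9537, 46.4465)]
9. shoelace: 1759.2472

Area of P1's cell: 1759.2472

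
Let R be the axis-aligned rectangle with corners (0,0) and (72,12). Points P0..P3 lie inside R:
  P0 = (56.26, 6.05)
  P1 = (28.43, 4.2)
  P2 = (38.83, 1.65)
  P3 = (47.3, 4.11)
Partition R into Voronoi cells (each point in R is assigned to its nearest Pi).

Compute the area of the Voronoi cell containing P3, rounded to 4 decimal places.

Area of P3's cell: 113.0636

1. box [0,72]×[0,12]: [(0, 0) (72, 0) (72, 12) (0, 12)]
2. ⊥bis P3·P0 via (51.78,5.08): [(0, 0) (52.8799, 0) (50.2817, 12) (0, 12)]  |A|=618.9696
3. ⊥bis P3·P1 via (37.865,4.155): [(37.8452, 0) (52.8799, 0) (50.2817, 12) (37.9024, 12)]  |A|=164.484
4. ⊥bis P3·P2 via (43.065,2.88): [(43.9015, 0) (52.8799, 0) (50.2817, 12) (40.4162, 12)]  |A|=113.0636
5. canonical 4-gon: [(43.9015, 0) (52.8799, 0) (50.2817, 12) (40.4162, 12)]
6. shoelace: 113.0636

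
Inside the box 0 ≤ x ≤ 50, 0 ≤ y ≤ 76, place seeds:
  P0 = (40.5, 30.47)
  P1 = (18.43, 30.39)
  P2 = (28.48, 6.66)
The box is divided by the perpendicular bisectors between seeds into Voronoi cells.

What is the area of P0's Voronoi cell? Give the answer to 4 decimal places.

1. box [0,50]×[0,76]: [(0, 0) (50, 0) (50, 76) (0, 76)]
2. ⊥bis P0·P1 via (29.465,30.43): [(29.5753, 0) (50, 0) (50, 76) (29.2998, 76)]  |A|=1562.7454
3. ⊥bis P0·P2 via (34.49,18.565): [(29.4989, 21.0847) (50, 10.7351) (50, 76) (29.2998, 76)]  |A|=1237.3808
4. canonical 4-gon: [(29.4989, 21.0847) (50, 10.7351) (50, 76) (29.2998, 76)]
5. shoelace: 1237.3808

Area of P0's cell: 1237.3808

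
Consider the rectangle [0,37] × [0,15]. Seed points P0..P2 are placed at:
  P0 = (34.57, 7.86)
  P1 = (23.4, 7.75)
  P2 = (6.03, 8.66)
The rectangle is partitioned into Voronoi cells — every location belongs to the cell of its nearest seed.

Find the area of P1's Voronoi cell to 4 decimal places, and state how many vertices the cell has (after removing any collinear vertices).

1. box [0,37]×[0,15]: [(0, 0) (37, 0) (37, 15) (0, 15)]
2. ⊥bis P1·P0 via (28.985,7.805): [(0, 0) (29.0619, 0) (28.9141, 15) (0, 15)]  |A|=434.8201
3. ⊥bis P1·P2 via (14.715,8.205): [(14.2851, 0) (29.0619, 0) (28.9141, 15) (15.071, 15)]  |A|=214.6491
4. canonical 4-gon: [(14.2851, 0) (29.0619, 0) (28.9141, 15) (15.071, 15)]
5. shoelace: 214.6491

Area of P1's cell: 214.6491 (4 vertices)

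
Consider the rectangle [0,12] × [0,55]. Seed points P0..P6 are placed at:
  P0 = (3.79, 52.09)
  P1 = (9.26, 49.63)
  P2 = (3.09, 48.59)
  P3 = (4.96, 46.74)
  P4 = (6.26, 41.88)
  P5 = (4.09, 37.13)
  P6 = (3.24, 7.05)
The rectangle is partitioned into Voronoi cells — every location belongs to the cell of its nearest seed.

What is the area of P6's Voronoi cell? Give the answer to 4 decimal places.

Area of P6's cell: 264.2882

1. box [0,12]×[0,55]: [(0, 0) (12, 0) (12, 55) (0, 55)]
2. ⊥bis P6·P0 via (3.515,29.57): [(0, 29.6129) (0, 0) (12, 0) (12, 29.4664)]  |A|=354.4759
3. ⊥bis P6·P1 via (6.25,28.34): [(0, 29.2236) (0, 0) (12, 0) (12, 27.5271)]  |A|=340.5041
4. ⊥bis P6·P2 via (3.165,27.82): [(9.7596, 27.8438) (0, 27.8086) (0, 0) (12, 0) (12, 27.5271)]  |A|=333.599
5. ⊥bis P6·P3 via (4.1,26.895): [(0, 27.0727) (0, 0) (12, 0) (12, 26.5526)]  |A|=321.7519
6. ⊥bis P6·P4 via (4.75,24.465): [(0, 24.8769) (0, 0) (12, 0) (12, 23.8364)]  |A|=292.2794
7. ⊥bis P6·P5 via (3.665,22.09): [(0, 22.1936) (0, 0) (12, 0) (12, 21.8545)]  |A|=264.2882
8. canonical 4-gon: [(0, 22.1936) (0, 0) (12, 0) (12, 21.8545)]
9. shoelace: 264.2882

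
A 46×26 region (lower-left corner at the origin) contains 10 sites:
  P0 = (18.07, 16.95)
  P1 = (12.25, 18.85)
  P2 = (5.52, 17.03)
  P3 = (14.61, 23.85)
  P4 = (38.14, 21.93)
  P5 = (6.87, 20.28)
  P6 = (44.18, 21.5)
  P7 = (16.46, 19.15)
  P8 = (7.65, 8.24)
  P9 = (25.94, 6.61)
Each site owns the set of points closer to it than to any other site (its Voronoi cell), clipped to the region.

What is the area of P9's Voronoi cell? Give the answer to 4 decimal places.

Area of P9's cell: 315.8469

1. box [0,46]×[0,26]: [(0, 0) (46, 0) (46, 26) (0, 26)]
2. ⊥bis P9·P0 via (22.005,11.78): [(6.5278, 0) (46, 0) (46, 26) (40.6879, 26)]  |A|=582.1947
3. ⊥bis P9·P1 via (19.095,12.73): [(10.2383, 2.8241) (7.7133, 0) (46, 0) (46, 26) (40.6879, 26)]  |A|=580.5207
4. ⊥bis P9·P2 via (15.73,11.82): [(11.7118, 3.9457) (9.6984, 0) (46, 0) (46, 26) (40.6879, 26)]  |A|=575.9396
5. ⊥bis P9·P3 via (20.275,15.23): [(11.7118, 3.9457) (9.6984, 0) (46, 0) (46, 26) (40.6879, 26)]  |A|=575.9396
6. ⊥bis P9·P4 via (32.04,14.27): [(28.7347, 16.9021) (11.7118, 3.9457) (9.6984, 0) (46, 0) (46, 3.153)]  |A|=354.5458
7. ⊥bis P9·P5 via (16.405,13.445): [(28.7347, 16.9021) (11.7118, 3.9457) (9.6984, 0) (46, 0) (46, 3.153)]  |A|=354.5458
8. ⊥bis P9·P6 via (35.06,14.055): [(40.1691, 7.7964) (28.7347, 16.9021) (11.7118, 3.9457) (9.6984, 0) (46, 0) (46, 0.6537)]  |A|=347.2591
9. ⊥bis P9·P7 via (21.2,12.88): [(40.1691, 7.7964) (28.7347, 16.9021) (11.7118, 3.9457) (9.6984, 0) (46, 0) (46, 0.6537)]  |A|=347.2591
10. ⊥bis P9·P8 via (16.795,7.425): [(40.1691, 7.7964) (28.7347, 16.9021) (16.8322, 7.8429) (16.1333, 0) (46, 0) (46, 0.6537)]  |A|=315.8469
11. canonical 6-gon: [(40.1691, 7.7964) (28.7347, 16.9021) (16.8322, 7.8429) (16.1333, 0) (46, 0) (46, 0.6537)]
12. shoelace: 315.8469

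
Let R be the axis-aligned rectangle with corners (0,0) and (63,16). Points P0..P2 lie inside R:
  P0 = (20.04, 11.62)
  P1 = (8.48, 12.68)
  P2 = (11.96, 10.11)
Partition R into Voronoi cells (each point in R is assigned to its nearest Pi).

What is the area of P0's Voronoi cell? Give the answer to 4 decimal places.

1. box [0,63]×[0,16]: [(0, 0) (63, 0) (63, 16) (0, 16)]
2. ⊥bis P0·P1 via (14.26,12.15): [(13.1459, 0) (63, 0) (63, 16) (14.613, 16)]  |A|=785.9286
3. ⊥bis P0·P2 via (16,10.865): [(18.0305, 0) (63, 0) (63, 16) (15.0404, 16)]  |A|=743.4334
4. canonical 4-gon: [(18.0305, 0) (63, 0) (63, 16) (15.0404, 16)]
5. shoelace: 743.4334

Area of P0's cell: 743.4334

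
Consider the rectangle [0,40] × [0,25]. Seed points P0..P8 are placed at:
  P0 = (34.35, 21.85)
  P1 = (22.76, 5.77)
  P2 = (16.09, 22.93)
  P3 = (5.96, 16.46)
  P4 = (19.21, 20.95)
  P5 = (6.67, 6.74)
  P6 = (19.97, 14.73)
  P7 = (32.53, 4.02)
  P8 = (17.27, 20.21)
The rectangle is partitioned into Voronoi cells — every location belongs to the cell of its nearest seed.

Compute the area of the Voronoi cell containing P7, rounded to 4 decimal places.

1. box [0,40]×[0,25]: [(0, 0) (40, 0) (40, 25) (0, 25)]
2. ⊥bis P7·P0 via (33.44,12.935): [(0, 16.3484) (0, 0) (40, 0) (40, 12.2654)]  |A|=572.2756
3. ⊥bis P7·P1 via (27.645,4.895): [(29.1633, 13.3715) (26.7682, 0) (40, 0) (40, 12.2654)]  |A|=154.9228
4. ⊥bis P7·P2 via (24.31,13.475): [(29.1633, 13.3715) (26.7682, 0) (40, 0) (40, 12.2654)]  |A|=154.9228
5. ⊥bis P7·P3 via (19.245,10.24): [(29.1633, 13.3715) (26.7682, 0) (40, 0) (40, 12.2654)]  |A|=154.9228
6. ⊥bis P7·P4 via (25.87,12.485): [(29.1633, 13.3715) (26.7682, 0) (40, 0) (40, 12.2654)]  |A|=154.9228
7. ⊥bis P7·P5 via (19.6,5.38): [(29.1633, 13.3715) (26.7682, 0) (40, 0) (40, 12.2654)]  |A|=154.9228
8. ⊥bis P7·P6 via (26.25,9.375): [(29.6183, 13.3251) (29.0318, 12.6373) (26.7682, 0) (40, 0) (40, 12.2654)]  |A|=154.7527
9. ⊥bis P7·P8 via (24.9,12.115): [(29.6183, 13.3251) (29.0318, 12.6373) (26.7682, 0) (40, 0) (40, 12.2654)]  |A|=154.7527
10. canonical 5-gon: [(29.6183, 13.3251) (29.0318, 12.6373) (26.7682, 0) (40, 0) (40, 12.2654)]
11. shoelace: 154.7527

Area of P7's cell: 154.7527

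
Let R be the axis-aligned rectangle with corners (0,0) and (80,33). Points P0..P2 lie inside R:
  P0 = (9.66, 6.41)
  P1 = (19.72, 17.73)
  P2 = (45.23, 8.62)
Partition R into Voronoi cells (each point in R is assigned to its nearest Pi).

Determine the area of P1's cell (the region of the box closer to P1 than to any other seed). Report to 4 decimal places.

Area of P1's cell: 755.7820

1. box [0,80]×[0,33]: [(0, 0) (80, 0) (80, 33) (0, 33)]
2. ⊥bis P1·P0 via (14.69,12.07): [(0, 25.1249) (28.2717, 0) (80, 0) (80, 33) (0, 33)]  |A|=2284.8376
3. ⊥bis P1·P2 via (32.475,13.175): [(0, 25.1249) (27.8909, 0.3385) (39.5548, 33) (0, 33)]  |A|=755.782
4. canonical 4-gon: [(0, 25.1249) (27.8909, 0.3385) (39.5548, 33) (0, 33)]
5. shoelace: 755.782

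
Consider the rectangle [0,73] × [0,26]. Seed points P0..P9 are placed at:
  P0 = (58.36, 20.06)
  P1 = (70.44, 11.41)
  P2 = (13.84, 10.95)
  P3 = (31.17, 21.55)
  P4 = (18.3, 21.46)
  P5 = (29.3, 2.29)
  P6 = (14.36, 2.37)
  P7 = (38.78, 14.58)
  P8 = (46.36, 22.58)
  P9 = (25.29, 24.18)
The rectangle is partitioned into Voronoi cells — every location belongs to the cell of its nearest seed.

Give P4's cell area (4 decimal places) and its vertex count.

Area of P4's cell: 181.1369 (5 vertices)

1. box [0,73]×[0,26]: [(0, 0) (73, 0) (73, 26) (0, 26)]
2. ⊥bis P4·P0 via (38.33,20.76): [(0, 0) (37.6045, 0) (38.5131, 26) (0, 26)]  |A|=989.529
3. ⊥bis P4·P1 via (44.37,16.435): [(0, 0) (37.6045, 0) (38.5131, 26) (0, 26)]  |A|=989.529
4. ⊥bis P4·P2 via (16.07,16.205): [(0, 23.0244) (37.8478, 6.9634) (38.5131, 26) (0, 26)]  |A|=422.8889
5. ⊥bis P4·P3 via (24.735,21.505): [(0, 23.0244) (24.798, 12.5012) (24.7036, 26) (0, 26)]  |A|=203.628
6. ⊥bis P4·P5 via (23.8,11.875): [(0, 23.0244) (24.798, 12.5012) (24.7036, 26) (0, 26)]  |A|=203.628
7. ⊥bis P4·P6 via (16.33,11.915): [(0, 23.0244) (24.798, 12.5012) (24.7036, 26) (0, 26)]  |A|=203.628
8. ⊥bis P4·P7 via (28.54,18.02): [(0, 23.0244) (24.798, 12.5012) (24.7036, 26) (0, 26)]  |A|=203.628
9. ⊥bis P4·P8 via (32.33,22.02): [(0, 23.0244) (24.798, 12.5012) (24.7036, 26) (0, 26)]  |A|=203.628
10. ⊥bis P4·P9 via (21.795,22.82): [(0, 23.0244) (24.798, 12.5012) (24.7794, 15.1504) (20.5576, 26) (0, 26)]  |A|=181.1369
11. canonical 5-gon: [(0, 23.0244) (24.798, 12.5012) (24.7794, 15.1504) (20.5576, 26) (0, 26)]
12. shoelace: 181.1369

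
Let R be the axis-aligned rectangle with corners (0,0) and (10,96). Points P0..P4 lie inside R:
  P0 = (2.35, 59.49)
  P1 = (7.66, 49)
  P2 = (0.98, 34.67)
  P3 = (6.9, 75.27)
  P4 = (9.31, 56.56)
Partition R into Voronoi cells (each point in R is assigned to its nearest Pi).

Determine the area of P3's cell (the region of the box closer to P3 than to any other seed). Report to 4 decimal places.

1. box [0,10]×[0,96]: [(0, 0) (10, 0) (10, 96) (0, 96)]
2. ⊥bis P3·P0 via (4.625,67.38): [(0, 68.7136) (10, 65.8302) (10, 96) (0, 96)]  |A|=287.2813
3. ⊥bis P3·P1 via (7.28,62.135): [(0, 68.7136) (10, 65.8302) (10, 96) (0, 96)]  |A|=287.2813
4. ⊥bis P3·P2 via (3.94,54.97): [(0, 68.7136) (10, 65.8302) (10, 96) (0, 96)]  |A|=287.2813
5. ⊥bis P3·P4 via (8.105,65.915): [(0, 68.7136) (9.2115, 66.0575) (10, 66.1591) (10, 96) (0, 96)]  |A|=287.1516
6. canonical 5-gon: [(0, 68.7136) (9.2115, 66.0575) (10, 66.1591) (10, 96) (0, 96)]
7. shoelace: 287.1516

Area of P3's cell: 287.1516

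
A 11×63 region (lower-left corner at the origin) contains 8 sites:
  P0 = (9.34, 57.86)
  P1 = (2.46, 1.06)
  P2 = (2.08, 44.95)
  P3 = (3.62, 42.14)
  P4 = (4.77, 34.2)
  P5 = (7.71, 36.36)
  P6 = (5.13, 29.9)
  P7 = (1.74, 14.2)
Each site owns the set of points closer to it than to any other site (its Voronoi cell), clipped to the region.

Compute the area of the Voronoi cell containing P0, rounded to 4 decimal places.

Area of P0's cell: 126.2460

1. box [0,11]×[0,63]: [(0, 0) (11, 0) (11, 63) (0, 63)]
2. ⊥bis P0·P1 via (5.9,29.46): [(0, 30.1746) (11, 28.8423) (11, 63) (0, 63)]  |A|=368.407
3. ⊥bis P0·P2 via (5.71,51.405): [(0, 54.616) (11, 48.4301) (11, 63) (0, 63)]  |A|=126.246
4. ⊥bis P0·P3 via (6.48,50): [(0, 54.616) (11, 48.4301) (11, 63) (0, 63)]  |A|=126.246
5. ⊥bis P0·P4 via (7.055,46.03): [(0, 54.616) (11, 48.4301) (11, 63) (0, 63)]  |A|=126.246
6. ⊥bis P0·P5 via (8.525,47.11): [(0, 54.616) (11, 48.4301) (11, 63) (0, 63)]  |A|=126.246
7. ⊥bis P0·P6 via (7.235,43.88): [(0, 54.616) (11, 48.4301) (11, 63) (0, 63)]  |A|=126.246
8. ⊥bis P0·P7 via (5.54,36.03): [(0, 54.616) (11, 48.4301) (11, 63) (0, 63)]  |A|=126.246
9. canonical 4-gon: [(0, 54.616) (11, 48.4301) (11, 63) (0, 63)]
10. shoelace: 126.246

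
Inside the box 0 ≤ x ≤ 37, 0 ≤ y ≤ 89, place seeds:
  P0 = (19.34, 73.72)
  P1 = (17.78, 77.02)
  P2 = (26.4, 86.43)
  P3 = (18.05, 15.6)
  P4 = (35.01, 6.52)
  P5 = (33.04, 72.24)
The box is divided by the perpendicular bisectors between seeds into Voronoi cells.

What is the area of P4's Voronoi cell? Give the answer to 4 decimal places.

Area of P4's cell: 250.9201

1. box [0,37]×[0,89]: [(0, 0) (37, 0) (37, 89) (0, 89)]
2. ⊥bis P4·P0 via (27.175,40.12): [(0, 33.7832) (0, 0) (37, 0) (37, 42.411)]  |A|=1409.5936
3. ⊥bis P4·P1 via (26.395,41.77): [(0, 33.7832) (0, 0) (37, 0) (37, 42.411)]  |A|=1409.5936
4. ⊥bis P4·P2 via (30.705,46.475): [(0, 33.7832) (0, 0) (37, 0) (37, 42.411)]  |A|=1409.5936
5. ⊥bis P4·P3 via (26.53,11.06): [(20.6087, 0) (37, 0) (37, 30.6163)]  |A|=250.9201
6. ⊥bis P4·P5 via (34.025,39.38): [(20.6087, 0) (37, 0) (37, 30.6163)]  |A|=250.9201
7. canonical 3-gon: [(20.6087, 0) (37, 0) (37, 30.6163)]
8. shoelace: 250.9201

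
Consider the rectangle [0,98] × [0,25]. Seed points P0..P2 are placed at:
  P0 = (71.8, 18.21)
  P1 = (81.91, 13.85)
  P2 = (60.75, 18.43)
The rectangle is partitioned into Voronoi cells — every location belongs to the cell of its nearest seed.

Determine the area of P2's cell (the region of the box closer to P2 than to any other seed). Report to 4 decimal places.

Area of P2's cell: 1653.9782

1. box [0,98]×[0,25]: [(0, 0) (98, 0) (98, 25) (0, 25)]
2. ⊥bis P2·P0 via (66.275,18.32): [(0, 0) (65.9103, 0) (66.408, 25) (0, 25)]  |A|=1653.9782
3. ⊥bis P2·P1 via (71.33,16.14): [(0, 0) (65.9103, 0) (66.408, 25) (0, 25)]  |A|=1653.9782
4. canonical 4-gon: [(0, 0) (65.9103, 0) (66.408, 25) (0, 25)]
5. shoelace: 1653.9782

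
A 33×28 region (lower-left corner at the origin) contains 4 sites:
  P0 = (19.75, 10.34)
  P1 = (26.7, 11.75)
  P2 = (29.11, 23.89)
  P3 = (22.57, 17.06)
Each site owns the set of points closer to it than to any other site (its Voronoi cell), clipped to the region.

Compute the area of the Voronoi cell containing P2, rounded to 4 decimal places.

1. box [0,33]×[0,28]: [(0, 0) (33, 0) (33, 28) (0, 28)]
2. ⊥bis P2·P0 via (24.43,17.115): [(33, 11.1951) (33, 28) (8.6723, 28)]  |A|=204.4125
3. ⊥bis P2·P1 via (27.905,17.82): [(21.5964, 19.0724) (33, 16.8086) (33, 28) (8.6723, 28)]  |A|=172.4055
4. ⊥bis P2·P3 via (25.84,20.475): [(28.7978, 17.6428) (33, 16.8086) (33, 28) (17.9813, 28)]  |A|=101.2902
5. canonical 4-gon: [(28.7978, 17.6428) (33, 16.8086) (33, 28) (17.9813, 28)]
6. shoelace: 101.2902

Area of P2's cell: 101.2902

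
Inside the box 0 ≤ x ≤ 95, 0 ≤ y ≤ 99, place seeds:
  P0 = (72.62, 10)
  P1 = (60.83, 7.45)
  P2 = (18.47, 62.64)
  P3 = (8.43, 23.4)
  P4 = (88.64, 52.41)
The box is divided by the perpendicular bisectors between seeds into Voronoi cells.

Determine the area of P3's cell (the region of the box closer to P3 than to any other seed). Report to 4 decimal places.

1. box [0,95]×[0,99]: [(0, 0) (95, 0) (95, 99) (0, 99)]
2. ⊥bis P3·P0 via (40.525,16.7): [(0, 0) (37.0388, 0) (57.7056, 99) (0, 99)]  |A|=4689.8451
3. ⊥bis P3·P1 via (34.63,15.425): [(0, 0) (29.9348, 0) (52.5458, 74.2831) (57.7056, 99) (0, 99)]  |A|=4425.9919
4. ⊥bis P3·P2 via (13.45,43.02): [(0, 46.4613) (0, 0) (29.9348, 0) (40.8924, 35.9986)]  |A|=1488.7618
5. ⊥bis P3·P4 via (48.535,37.905): [(0, 46.4613) (0, 0) (29.9348, 0) (40.8924, 35.9986)]  |A|=1488.7618
6. canonical 4-gon: [(0, 46.4613) (0, 0) (29.9348, 0) (40.8924, 35.9986)]
7. shoelace: 1488.7618

Area of P3's cell: 1488.7618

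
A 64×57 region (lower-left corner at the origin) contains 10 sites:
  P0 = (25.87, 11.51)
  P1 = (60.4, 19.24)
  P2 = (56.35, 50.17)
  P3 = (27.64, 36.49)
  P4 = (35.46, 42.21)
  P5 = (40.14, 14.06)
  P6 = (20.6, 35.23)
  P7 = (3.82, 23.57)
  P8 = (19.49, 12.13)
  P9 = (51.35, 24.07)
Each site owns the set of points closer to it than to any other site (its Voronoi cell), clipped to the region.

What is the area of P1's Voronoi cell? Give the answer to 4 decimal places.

Area of P1's cell: 296.3174

1. box [0,64]×[0,57]: [(0, 0) (64, 0) (64, 57) (0, 57)]
2. ⊥bis P1·P0 via (43.135,15.375): [(46.5769, 0) (64, 0) (64, 57) (33.8167, 57)]  |A|=1356.7827
3. ⊥bis P1·P2 via (58.375,34.705): [(39.365, 32.2158) (46.5769, 0) (64, 0) (64, 35.4415)]  |A|=717.2016
4. ⊥bis P1·P3 via (44.02,27.865): [(46.8253, 33.1927) (41.4371, 22.9597) (46.5769, 0) (64, 0) (64, 35.4415)]  |A|=681.6624
5. ⊥bis P1·P4 via (47.93,30.725): [(50.6659, 33.6956) (42.3168, 24.6304) (41.4371, 22.9597) (46.5769, 0) (64, 0) (64, 35.4415)]  |A|=666.3539
6. ⊥bis P1·P5 via (50.27,16.65): [(50.6659, 33.6956) (46.9448, 29.6554) (54.527, 0) (64, 0) (64, 35.4415)]  |A|=466.3808
7. ⊥bis P1·P6 via (40.5,27.235): [(50.6659, 33.6956) (46.9448, 29.6554) (54.527, 0) (64, 0) (64, 35.4415)]  |A|=466.3808
8. ⊥bis P1·P7 via (32.11,21.405): [(50.6659, 33.6956) (46.9448, 29.6554) (54.527, 0) (64, 0) (64, 35.4415)]  |A|=466.3808
9. ⊥bis P1·P8 via (39.945,15.685): [(50.6659, 33.6956) (46.9448, 29.6554) (54.527, 0) (64, 0) (64, 35.4415)]  |A|=466.3808
10. ⊥bis P1·P9 via (55.875,21.655): [(63.1753, 35.3336) (51.2203, 12.9334) (54.527, 0) (64, 0) (64, 35.4415)]  |A|=296.3174
11. canonical 5-gon: [(63.1753, 35.3336) (51.2203, 12.9334) (54.527, 0) (64, 0) (64, 35.4415)]
12. shoelace: 296.3174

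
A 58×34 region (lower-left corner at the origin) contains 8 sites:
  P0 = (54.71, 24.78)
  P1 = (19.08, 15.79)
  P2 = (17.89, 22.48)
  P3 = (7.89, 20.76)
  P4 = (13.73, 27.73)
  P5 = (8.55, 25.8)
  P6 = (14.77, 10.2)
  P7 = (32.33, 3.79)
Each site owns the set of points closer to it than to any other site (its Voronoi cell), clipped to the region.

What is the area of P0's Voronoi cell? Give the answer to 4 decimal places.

1. box [0,58]×[0,34]: [(0, 0) (58, 0) (58, 34) (0, 34)]
2. ⊥bis P0·P1 via (36.895,20.285): [(42.0132, 0) (58, 0) (58, 34) (33.4345, 34)]  |A|=689.3889
3. ⊥bis P0·P2 via (36.3,23.63): [(36.3819, 22.3185) (42.0132, 0) (58, 0) (58, 34) (35.6522, 34)]  |A|=676.4356
4. ⊥bis P0·P3 via (31.3,22.77): [(36.3819, 22.3185) (42.0132, 0) (58, 0) (58, 34) (35.6522, 34)]  |A|=676.4356
5. ⊥bis P0·P4 via (34.22,26.255): [(36.3819, 22.3185) (42.0132, 0) (58, 0) (58, 34) (35.6522, 34)]  |A|=676.4356
6. ⊥bis P0·P5 via (31.63,25.29): [(36.3819, 22.3185) (42.0132, 0) (58, 0) (58, 34) (35.6522, 34)]  |A|=676.4356
7. ⊥bis P0·P6 via (34.74,17.49): [(36.3819, 22.3185) (42.0132, 0) (58, 0) (58, 34) (35.6522, 34)]  |A|=676.4356
8. ⊥bis P0·P7 via (43.52,14.285): [(36.3819, 22.3185) (36.5278, 21.7402) (56.9178, 0) (58, 0) (58, 34) (35.6522, 34)]  |A|=514.4216
9. canonical 6-gon: [(36.3819, 22.3185) (36.5278, 21.7402) (56.9178, 0) (58, 0) (58, 34) (35.6522, 34)]
10. shoelace: 514.4216

Area of P0's cell: 514.4216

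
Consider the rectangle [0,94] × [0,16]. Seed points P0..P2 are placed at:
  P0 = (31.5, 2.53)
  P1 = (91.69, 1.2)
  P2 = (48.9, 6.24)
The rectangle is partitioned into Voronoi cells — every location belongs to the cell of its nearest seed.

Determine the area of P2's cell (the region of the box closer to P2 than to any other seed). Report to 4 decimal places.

Area of P2's cell: 501.9184

1. box [0,94]×[0,16]: [(0, 0) (94, 0) (94, 16) (0, 16)]
2. ⊥bis P2·P0 via (40.2,4.385): [(41.135, 0) (94, 0) (94, 16) (37.7235, 16)]  |A|=873.1326
3. ⊥bis P2·P1 via (70.295,3.72): [(41.135, 0) (69.8568, 0) (71.7414, 16) (37.7235, 16)]  |A|=501.9184
4. canonical 4-gon: [(41.135, 0) (69.8568, 0) (71.7414, 16) (37.7235, 16)]
5. shoelace: 501.9184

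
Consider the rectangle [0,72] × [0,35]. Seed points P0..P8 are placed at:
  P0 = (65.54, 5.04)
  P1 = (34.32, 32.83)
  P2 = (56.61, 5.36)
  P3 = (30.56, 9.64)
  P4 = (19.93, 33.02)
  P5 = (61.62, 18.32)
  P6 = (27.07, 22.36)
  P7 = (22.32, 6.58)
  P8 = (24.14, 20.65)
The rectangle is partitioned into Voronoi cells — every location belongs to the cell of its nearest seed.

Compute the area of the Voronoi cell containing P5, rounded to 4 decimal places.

Area of P5's cell: 520.2050

1. box [0,72]×[0,35]: [(0, 0) (72, 0) (72, 35) (0, 35)]
2. ⊥bis P5·P0 via (63.58,11.68): [(0, 0) (24.011, 0) (72, 14.1654) (72, 35) (0, 35)]  |A|=2180.1079
3. ⊥bis P5·P1 via (47.97,25.575): [(36.3057, 3.6292) (72, 14.1654) (72, 35) (52.9794, 35)]  |A|=670.1833
4. ⊥bis P5·P2 via (59.115,11.84): [(43.8137, 17.7551) (61.2829, 11.0019) (72, 14.1654) (72, 35) (52.9794, 35)]  |A|=521.4479
5. ⊥bis P5·P3 via (46.09,13.98): [(44.6141, 19.2611) (45.1829, 17.2258) (61.2829, 11.0019) (72, 14.1654) (72, 35) (52.9794, 35)]  |A|=520.205
6. ⊥bis P5·P4 via (40.775,25.67): [(44.6141, 19.2611) (45.1829, 17.2258) (61.2829, 11.0019) (72, 14.1654) (72, 35) (52.9794, 35)]  |A|=520.205
7. ⊥bis P5·P6 via (44.345,20.34): [(44.6141, 19.2611) (45.1829, 17.2258) (61.2829, 11.0019) (72, 14.1654) (72, 35) (52.9794, 35)]  |A|=520.205
8. ⊥bis P5·P7 via (41.97,12.45): [(44.6141, 19.2611) (45.1829, 17.2258) (61.2829, 11.0019) (72, 14.1654) (72, 35) (52.9794, 35)]  |A|=520.205
9. ⊥bis P5·P8 via (42.88,19.485): [(44.6141, 19.2611) (45.1829, 17.2258) (61.2829, 11.0019) (72, 14.1654) (72, 35) (52.9794, 35)]  |A|=520.205
10. canonical 6-gon: [(44.6141, 19.2611) (45.1829, 17.2258) (61.2829, 11.0019) (72, 14.1654) (72, 35) (52.9794, 35)]
11. shoelace: 520.205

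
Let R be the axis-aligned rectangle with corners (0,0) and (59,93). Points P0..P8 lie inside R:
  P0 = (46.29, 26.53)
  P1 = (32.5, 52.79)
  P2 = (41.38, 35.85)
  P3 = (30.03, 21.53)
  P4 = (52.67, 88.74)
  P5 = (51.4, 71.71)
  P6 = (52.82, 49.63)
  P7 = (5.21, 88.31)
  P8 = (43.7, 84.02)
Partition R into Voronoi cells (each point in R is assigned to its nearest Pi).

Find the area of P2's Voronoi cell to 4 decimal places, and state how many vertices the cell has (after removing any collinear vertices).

1. box [0,59]×[0,93]: [(0, 0) (59, 0) (59, 93) (0, 93)]
2. ⊥bis P2·P0 via (43.835,31.19): [(0, 8.0967) (59, 39.1793) (59, 93) (0, 93)]  |A|=4092.3593
3. ⊥bis P2·P1 via (36.94,44.32): [(0, 24.9559) (0, 8.0967) (59, 39.1793) (59, 55.8839)]  |A|=990.1351
4. ⊥bis P2·P3 via (35.705,28.69): [(24.327, 37.7082) (37.0564, 27.6189) (59, 39.1793) (59, 55.8839)]  |A|=473.8771
5. ⊥bis P2·P4 via (47.025,62.295): [(24.327, 37.7082) (37.0564, 27.6189) (59, 39.1793) (59, 55.8839)]  |A|=473.8771
6. ⊥bis P2·P5 via (46.39,53.78): [(51.9975, 52.2132) (24.327, 37.7082) (37.0564, 27.6189) (59, 39.1793) (59, 50.2565)]  |A|=454.174
7. ⊥bis P2·P6 via (47.1,42.74): [(42.0011, 46.973) (24.327, 37.7082) (37.0564, 27.6189) (54.3438, 36.7263)]  |A|=292.9031
8. ⊥bis P2·P7 via (23.295,62.08): [(42.0011, 46.973) (24.327, 37.7082) (37.0564, 27.6189) (54.3438, 36.7263)]  |A|=292.9031
9. ⊥bis P2·P8 via (42.54,59.935): [(42.0011, 46.973) (24.327, 37.7082) (37.0564, 27.6189) (54.3438, 36.7263)]  |A|=292.9031
10. canonical 4-gon: [(42.0011, 46.973) (24.327, 37.7082) (37.0564, 27.6189) (54.3438, 36.7263)]
11. shoelace: 292.9031

Area of P2's cell: 292.9031 (4 vertices)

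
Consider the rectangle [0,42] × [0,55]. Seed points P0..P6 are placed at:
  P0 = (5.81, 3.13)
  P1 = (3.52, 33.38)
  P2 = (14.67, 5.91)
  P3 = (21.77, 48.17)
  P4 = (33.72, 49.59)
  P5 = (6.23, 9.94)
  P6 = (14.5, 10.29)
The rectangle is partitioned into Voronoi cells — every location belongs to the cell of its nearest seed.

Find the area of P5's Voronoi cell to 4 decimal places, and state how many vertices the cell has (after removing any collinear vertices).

1. box [0,42]×[0,55]: [(0, 0) (42, 0) (42, 55) (0, 55)]
2. ⊥bis P5·P0 via (6.02,6.535): [(0, 6.9063) (42, 4.316) (42, 55) (0, 55)]  |A|=2074.3328
3. ⊥bis P5·P1 via (4.875,21.66): [(0, 21.0964) (0, 6.9063) (42, 4.316) (42, 25.9522)]  |A|=752.3526
4. ⊥bis P5·P2 via (10.45,7.925): [(17.7172, 23.1447) (0, 21.0964) (0, 6.9063) (9.6786, 6.3094)]  |A|=209.5751
5. ⊥bis P5·P3 via (14,29.055): [(17.7172, 23.1447) (0, 21.0964) (0, 6.9063) (9.6786, 6.3094)]  |A|=209.5751
6. ⊥bis P5·P4 via (19.975,29.765): [(17.7172, 23.1447) (0, 21.0964) (0, 6.9063) (9.6786, 6.3094)]  |A|=209.5751
7. ⊥bis P5·P6 via (10.365,10.115): [(10.4571, 7.9398) (9.852, 22.2354) (0, 21.0964) (0, 6.9063) (9.6786, 6.3094)]  |A|=153.081
8. canonical 5-gon: [(10.4571, 7.9398) (9.852, 22.2354) (0, 21.0964) (0, 6.9063) (9.6786, 6.3094)]
9. shoelace: 153.081

Area of P5's cell: 153.0810 (5 vertices)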